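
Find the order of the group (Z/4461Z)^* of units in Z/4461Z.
(Z/4461Z)^* consists of the classes a with gcd(a, 4461) = 1, so its order is φ(4461). φ is multiplicative, with φ(p^e) = p^e − p^(e−1). Factorise 4461 = 3 · 1487. Then
  φ(4461) = (3 − 1) · (1487 − 1) = 2 · 1486 = 2972.
Thus |(Z/4461Z)^*| = 2972.

Final answer: |(Z/4461Z)^*| = 2972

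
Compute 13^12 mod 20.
1

Use repeated squaring. Binary(12) = 1100. Walk through the bits of the exponent 12 left-to-right: at each bit after the leading one, square the running value, then multiply by 13 if the bit is 1 (always reducing mod 20):
  bit 1 = 1 (leading): start with 13.
  bit 2 = 1: square 13^2 = 169 ≡ 9; bit is 1, so multiply 9·13 = 117 ≡ 17 (mod 20).
  bit 3 = 0: square 17^2 = 289 ≡ 9 (mod 20).
  bit 4 = 0: square 9^2 = 81 ≡ 1 (mod 20).
Final value: 13^12 ≡ 1 (mod 20).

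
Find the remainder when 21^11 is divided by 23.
22

Use repeated squaring. Binary(11) = 1011. Walk through the bits of the exponent 11 left-to-right: at each bit after the leading one, square the running value, then multiply by 21 if the bit is 1 (always reducing mod 23):
  bit 1 = 1 (leading): start with 21.
  bit 2 = 0: square 21^2 = 441 ≡ 4 (mod 23).
  bit 3 = 1: square 4^2 = 16; bit is 1, so multiply 16·21 = 336 ≡ 14 (mod 23).
  bit 4 = 1: square 14^2 = 196 ≡ 12; bit is 1, so multiply 12·21 = 252 ≡ 22 (mod 23).
Final value: 21^11 ≡ 22 (mod 23).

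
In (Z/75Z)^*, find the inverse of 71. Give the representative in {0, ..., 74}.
Apply the extended Euclidean algorithm to (75, 71), tracking rows (r, s, t) with s·75 + t·71 = r. Each division r_prev = q·r_cur + r_new produces the new row as (previous row) − q·(current row):
  row A: (75, 1, 0)   [1·75 + 0·71 = 75]
  row B: (71, 0, 1)   [0·75 + 1·71 = 71]
  75 = 1·71 + 4   → row C = row A − 1·row B = (4, 1, −1)   [check: 1·75 − 1·71 = 4]
  71 = 17·4 + 3   → row D = row B − 17·row C = (3, −17, 18)   [check: −17·75 + 18·71 = 3]
  4 = 1·3 + 1   → row E = row C − 1·row D = (1, 18, −19)   [check: 18·75 − 19·71 = 1]
  3 = 3·1 + 0   → remainder 0, stop. gcd = 1 (last nonzero row E).
The gcd is 1, so 71 is invertible mod 75. The last nonzero row gives 18·75 − 19·71 = 1, so t = −19. So 71^(−1) ≡ −19 ≡ 56 (mod 75). Verify: 71 · 56 = 3976 ≡ 1 (mod 75). ✓

Final answer: 71^(−1) ≡ 56 (mod 75)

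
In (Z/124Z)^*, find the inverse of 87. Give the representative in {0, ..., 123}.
Apply the extended Euclidean algorithm to (124, 87), tracking rows (r, s, t) with s·124 + t·87 = r. Each division r_prev = q·r_cur + r_new produces the new row as (previous row) − q·(current row):
  row A: (124, 1, 0)   [1·124 + 0·87 = 124]
  row B: (87, 0, 1)   [0·124 + 1·87 = 87]
  124 = 1·87 + 37   → row C = row A − 1·row B = (37, 1, −1)   [check: 1·124 − 1·87 = 37]
  87 = 2·37 + 13   → row D = row B − 2·row C = (13, −2, 3)   [check: −2·124 + 3·87 = 13]
  37 = 2·13 + 11   → row E = row C − 2·row D = (11, 5, −7)   [check: 5·124 − 7·87 = 11]
  13 = 1·11 + 2   → row F = row D − 1·row E = (2, −7, 10)   [check: −7·124 + 10·87 = 2]
  11 = 5·2 + 1   → row G = row E − 5·row F = (1, 40, −57)   [check: 40·124 − 57·87 = 1]
  2 = 2·1 + 0   → remainder 0, stop. gcd = 1 (last nonzero row G).
The gcd is 1, so 87 is invertible mod 124. The last nonzero row gives 40·124 − 57·87 = 1, so t = −57. So 87^(−1) ≡ −57 ≡ 67 (mod 124). Verify: 87 · 67 = 5829 ≡ 1 (mod 124). ✓

Final answer: 87^(−1) ≡ 67 (mod 124)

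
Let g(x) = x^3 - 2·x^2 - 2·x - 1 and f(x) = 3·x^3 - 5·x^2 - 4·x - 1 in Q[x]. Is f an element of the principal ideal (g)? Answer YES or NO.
In Q[x] the ideal (g) consists of all multiples of g, so f ∈ (g) iff g | f, i.e. iff the remainder of f on division by g is 0. Divide f by g (g is monic, so eliminate the leading term of the running remainder at each step):
  leading term 3·x^3: subtract (3)·g(x) = 3·x^3 - 6·x^2 - 6·x - 3, leaving x^2 + 2·x + 2
The remainder r(x) = x^2 + 2·x + 2 ≠ 0 (and deg r < deg g), so g ∤ f, i.e. f ∉ (g).

Final answer: NO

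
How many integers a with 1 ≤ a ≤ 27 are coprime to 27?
The number of a ∈ {1, ..., 27} with gcd(a, 27) = 1 is by definition Euler's totient φ(27). φ is multiplicative, with φ(p^e) = p^e − p^(e−1). Factorise 27 = 3^3. Then
  φ(27) = (3^3 − 3^2) = 18 = 18.
So there are 18 such integers.

Final answer: 18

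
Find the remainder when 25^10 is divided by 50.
Use repeated squaring. Binary(10) = 1010. Walk through the bits of the exponent 10 left-to-right: at each bit after the leading one, square the running value, then multiply by 25 if the bit is 1 (always reducing mod 50):
  bit 1 = 1 (leading): start with 25.
  bit 2 = 0: square 25^2 = 625 ≡ 25 (mod 50).
  bit 3 = 1: square 25^2 = 625 ≡ 25; bit is 1, so multiply 25·25 = 625 ≡ 25 (mod 50).
  bit 4 = 0: square 25^2 = 625 ≡ 25 (mod 50).
Final value: 25^10 ≡ 25 (mod 50).

Final answer: 25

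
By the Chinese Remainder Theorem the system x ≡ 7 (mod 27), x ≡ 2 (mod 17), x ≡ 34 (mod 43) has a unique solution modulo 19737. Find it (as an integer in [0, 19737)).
x ≡ 16288 (mod 19737); the representative in [0, 19737) is 16288

The moduli 27, 17, 43 are pairwise coprime, so by the CRT there is a unique solution mod 27·17·43 = 19737.
Solve by successive substitution. Start with x ≡ 7 (mod 27).
  Combine with x ≡ 2 (mod 17): write x = 7 + 27·t and require 7 + 27·t ≡ 2 (mod 17), i.e. 27·t ≡ 2 − 7 ≡ 12 (mod 17). Since 27^(−1) ≡ 12 (mod 17) (27 ≡ 10 (mod 17)), t ≡ 12·12 ≡ 8 (mod 17). So x ≡ 7 + 27·8 = 223 (mod 459).
  Combine with x ≡ 34 (mod 43): write x = 223 + 459·t and require 223 + 459·t ≡ 34 (mod 43), i.e. 459·t ≡ 34 − 223 ≡ 26 (mod 43). Since 459^(−1) ≡ 3 (mod 43) (459 ≡ 29 (mod 43)), t ≡ 3·26 ≡ 35 (mod 43). So x ≡ 223 + 459·35 = 16288 (mod 19737).
Unique solution in [0, 19737): x = 16288.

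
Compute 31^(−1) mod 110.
Apply the extended Euclidean algorithm to (110, 31), tracking rows (r, s, t) with s·110 + t·31 = r. Each division r_prev = q·r_cur + r_new produces the new row as (previous row) − q·(current row):
  row A: (110, 1, 0)   [1·110 + 0·31 = 110]
  row B: (31, 0, 1)   [0·110 + 1·31 = 31]
  110 = 3·31 + 17   → row C = row A − 3·row B = (17, 1, −3)   [check: 1·110 − 3·31 = 17]
  31 = 1·17 + 14   → row D = row B − 1·row C = (14, −1, 4)   [check: −1·110 + 4·31 = 14]
  17 = 1·14 + 3   → row E = row C − 1·row D = (3, 2, −7)   [check: 2·110 − 7·31 = 3]
  14 = 4·3 + 2   → row F = row D − 4·row E = (2, −9, 32)   [check: −9·110 + 32·31 = 2]
  3 = 1·2 + 1   → row G = row E − 1·row F = (1, 11, −39)   [check: 11·110 − 39·31 = 1]
  2 = 2·1 + 0   → remainder 0, stop. gcd = 1 (last nonzero row G).
The gcd is 1, so 31 is invertible mod 110. The last nonzero row gives 11·110 − 39·31 = 1, so t = −39. So 31^(−1) ≡ −39 ≡ 71 (mod 110). Verify: 31 · 71 = 2201 ≡ 1 (mod 110). ✓

Final answer: 31^(−1) ≡ 71 (mod 110)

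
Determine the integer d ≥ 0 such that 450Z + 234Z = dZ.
(450, 234) = (18); d = 18

In the PID Z, (a, b) is generated by gcd(a, b). Compute gcd(450, 234) with the extended Euclidean algorithm, tracking rows (r, s, t) with s·450 + t·234 = r:
  row A: (450, 1, 0)   [1·450 + 0·234 = 450]
  row B: (234, 0, 1)   [0·450 + 1·234 = 234]
  450 = 1·234 + 216   → row C = row A − 1·row B = (216, 1, −1)   [check: 1·450 − 1·234 = 216]
  234 = 1·216 + 18   → row D = row B − 1·row C = (18, −1, 2)   [check: −1·450 + 2·234 = 18]
  216 = 12·18 + 0   → remainder 0, stop. gcd = 18 (last nonzero row D).
So gcd(450, 234) = 18, with Bézout identity −1·450 + 2·234 = 18. Containment (⊇): the Bézout identity exhibits 18 as an element of (450, 234), giving (18) ⊆ (450, 234). Containment (⊆): since 18 | 450 and 18 | 234 (450 = 18·25, 234 = 18·13), every Z-linear combination of 450 and 234 is divisible by 18, so (450, 234) ⊆ (18). Therefore (450, 234) = (18), d = 18.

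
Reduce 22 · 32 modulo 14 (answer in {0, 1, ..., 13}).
4

Reduce the factors first: 22 ≡ 8, 32 ≡ 4 (mod 14), so 22 · 32 ≡ 8 · 4 (mod 14). 8 · 4 = 32. Dividing by 14: 32 = 2·14 + 4. So (22 · 32) mod 14 = 4.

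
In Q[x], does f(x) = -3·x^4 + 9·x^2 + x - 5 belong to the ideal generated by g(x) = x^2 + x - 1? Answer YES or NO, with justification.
NO

In Q[x] the ideal (g) consists of all multiples of g, so f ∈ (g) iff g | f, i.e. iff the remainder of f on division by g is 0. Divide f by g (g is monic, so eliminate the leading term of the running remainder at each step):
  leading term -3·x^4: subtract (-3·x^2)·g(x) = -3·x^4 - 3·x^3 + 3·x^2, leaving 3·x^3 + 6·x^2 + x - 5
  leading term 3·x^3: subtract (3·x)·g(x) = 3·x^3 + 3·x^2 - 3·x, leaving 3·x^2 + 4·x - 5
  leading term 3·x^2: subtract (3)·g(x) = 3·x^2 + 3·x - 3, leaving x - 2
The remainder r(x) = x - 2 ≠ 0 (and deg r < deg g), so g ∤ f, i.e. f ∉ (g).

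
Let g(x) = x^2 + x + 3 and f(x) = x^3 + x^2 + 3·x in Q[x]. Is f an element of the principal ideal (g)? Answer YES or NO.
YES

In Q[x] the ideal (g) consists of all multiples of g, so f ∈ (g) iff g | f, i.e. iff the remainder of f on division by g is 0. Divide f by g (g is monic, so eliminate the leading term of the running remainder at each step):
  leading term x^3: subtract (x)·g(x) = x^3 + x^2 + 3·x, leaving 0
The remainder is 0, so f(x) = g(x) · h(x) with h(x) = x. Hence g | f, i.e. f ∈ (g).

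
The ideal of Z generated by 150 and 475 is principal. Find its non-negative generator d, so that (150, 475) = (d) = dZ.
In the PID Z, (a, b) is generated by gcd(a, b). Compute gcd(475, 150) with the extended Euclidean algorithm, tracking rows (r, s, t) with s·475 + t·150 = r:
  row A: (475, 1, 0)   [1·475 + 0·150 = 475]
  row B: (150, 0, 1)   [0·475 + 1·150 = 150]
  475 = 3·150 + 25   → row C = row A − 3·row B = (25, 1, −3)   [check: 1·475 − 3·150 = 25]
  150 = 6·25 + 0   → remainder 0, stop. gcd = 25 (last nonzero row C).
So gcd(150, 475) = 25, with Bézout identity 1·475 − 3·150 = 25. Containment (⊇): the Bézout identity exhibits 25 as an element of (150, 475), giving (25) ⊆ (150, 475). Containment (⊆): since 25 | 150 and 25 | 475 (150 = 25·6, 475 = 25·19), every Z-linear combination of 150 and 475 is divisible by 25, so (150, 475) ⊆ (25). Therefore (150, 475) = (25), d = 25.

Final answer: (150, 475) = (25); d = 25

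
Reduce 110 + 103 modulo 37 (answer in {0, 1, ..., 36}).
Reduce the summands first: 110 ≡ 36, 103 ≡ 29 (mod 37), so 110 + 103 ≡ 36 + 29 (mod 37). 36 + 29 = 65; 65 = 1·37 + 28, so (110 + 103) mod 37 = 28.

Final answer: 28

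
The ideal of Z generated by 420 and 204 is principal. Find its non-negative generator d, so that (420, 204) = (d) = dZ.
In the PID Z, (a, b) is generated by gcd(a, b). Compute gcd(420, 204) with the extended Euclidean algorithm, tracking rows (r, s, t) with s·420 + t·204 = r:
  row A: (420, 1, 0)   [1·420 + 0·204 = 420]
  row B: (204, 0, 1)   [0·420 + 1·204 = 204]
  420 = 2·204 + 12   → row C = row A − 2·row B = (12, 1, −2)   [check: 1·420 − 2·204 = 12]
  204 = 17·12 + 0   → remainder 0, stop. gcd = 12 (last nonzero row C).
So gcd(420, 204) = 12, with Bézout identity 1·420 − 2·204 = 12. Containment (⊇): the Bézout identity exhibits 12 as an element of (420, 204), giving (12) ⊆ (420, 204). Containment (⊆): since 12 | 420 and 12 | 204 (420 = 12·35, 204 = 12·17), every Z-linear combination of 420 and 204 is divisible by 12, so (420, 204) ⊆ (12). Therefore (420, 204) = (12), d = 12.

Final answer: (420, 204) = (12); d = 12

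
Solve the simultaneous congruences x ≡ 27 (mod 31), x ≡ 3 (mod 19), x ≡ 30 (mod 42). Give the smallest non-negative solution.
The moduli 31, 19, 42 are pairwise coprime, so by the CRT there is a unique solution mod 31·19·42 = 24738.
Solve by successive substitution. Start with x ≡ 27 (mod 31).
  Combine with x ≡ 3 (mod 19): write x = 27 + 31·t and require 27 + 31·t ≡ 3 (mod 19), i.e. 31·t ≡ 3 − 27 ≡ 14 (mod 19). Since 31^(−1) ≡ 8 (mod 19) (31 ≡ 12 (mod 19)), t ≡ 8·14 ≡ 17 (mod 19). So x ≡ 27 + 31·17 = 554 (mod 589).
  Combine with x ≡ 30 (mod 42): write x = 554 + 589·t and require 554 + 589·t ≡ 30 (mod 42), i.e. 589·t ≡ 30 − 554 ≡ 22 (mod 42). Since 589^(−1) ≡ 1 (mod 42) (589 ≡ 1 (mod 42)), t ≡ 1·22 ≡ 22 (mod 42). So x ≡ 554 + 589·22 = 13512 (mod 24738).
Unique solution in [0, 24738): x = 13512.

Final answer: x ≡ 13512 (mod 24738); the representative in [0, 24738) is 13512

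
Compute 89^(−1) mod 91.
89^(−1) ≡ 45 (mod 91)

Apply the extended Euclidean algorithm to (91, 89), tracking rows (r, s, t) with s·91 + t·89 = r. Each division r_prev = q·r_cur + r_new produces the new row as (previous row) − q·(current row):
  row A: (91, 1, 0)   [1·91 + 0·89 = 91]
  row B: (89, 0, 1)   [0·91 + 1·89 = 89]
  91 = 1·89 + 2   → row C = row A − 1·row B = (2, 1, −1)   [check: 1·91 − 1·89 = 2]
  89 = 44·2 + 1   → row D = row B − 44·row C = (1, −44, 45)   [check: −44·91 + 45·89 = 1]
  2 = 2·1 + 0   → remainder 0, stop. gcd = 1 (last nonzero row D).
The gcd is 1, so 89 is invertible mod 91. The last nonzero row gives −44·91 + 45·89 = 1, so t = 45. So 89^(−1) ≡ 45 (mod 91). Verify: 89 · 45 = 4005 ≡ 1 (mod 91). ✓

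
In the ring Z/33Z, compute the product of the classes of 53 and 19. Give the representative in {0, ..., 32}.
17

Reduce the factors first: 53 ≡ 20 (mod 33), so 53 · 19 ≡ 20 · 19 (mod 33). 20 · 19 = 380. Dividing by 33: 380 = 11·33 + 17. So (53 · 19) mod 33 = 17.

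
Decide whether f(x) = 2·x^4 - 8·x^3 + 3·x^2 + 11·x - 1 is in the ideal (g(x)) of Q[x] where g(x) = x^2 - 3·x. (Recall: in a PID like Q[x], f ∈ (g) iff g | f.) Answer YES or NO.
NO

In Q[x] the ideal (g) consists of all multiples of g, so f ∈ (g) iff g | f, i.e. iff the remainder of f on division by g is 0. Divide f by g (g is monic, so eliminate the leading term of the running remainder at each step):
  leading term 2·x^4: subtract (2·x^2)·g(x) = 2·x^4 - 6·x^3, leaving -2·x^3 + 3·x^2 + 11·x - 1
  leading term -2·x^3: subtract (-2·x)·g(x) = -2·x^3 + 6·x^2, leaving -3·x^2 + 11·x - 1
  leading term -3·x^2: subtract (-3)·g(x) = -3·x^2 + 9·x, leaving 2·x - 1
The remainder r(x) = 2·x - 1 ≠ 0 (and deg r < deg g), so g ∤ f, i.e. f ∉ (g).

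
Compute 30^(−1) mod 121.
30^(−1) ≡ 117 (mod 121)

Apply the extended Euclidean algorithm to (121, 30), tracking rows (r, s, t) with s·121 + t·30 = r. Each division r_prev = q·r_cur + r_new produces the new row as (previous row) − q·(current row):
  row A: (121, 1, 0)   [1·121 + 0·30 = 121]
  row B: (30, 0, 1)   [0·121 + 1·30 = 30]
  121 = 4·30 + 1   → row C = row A − 4·row B = (1, 1, −4)   [check: 1·121 − 4·30 = 1]
  30 = 30·1 + 0   → remainder 0, stop. gcd = 1 (last nonzero row C).
The gcd is 1, so 30 is invertible mod 121. The last nonzero row gives 1·121 − 4·30 = 1, so t = −4. So 30^(−1) ≡ −4 ≡ 117 (mod 121). Verify: 30 · 117 = 3510 ≡ 1 (mod 121). ✓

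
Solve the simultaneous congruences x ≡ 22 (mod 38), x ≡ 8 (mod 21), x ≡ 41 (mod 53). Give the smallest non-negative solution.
The moduli 38, 21, 53 are pairwise coprime, so by the CRT there is a unique solution mod 38·21·53 = 42294.
Solve by successive substitution. Start with x ≡ 22 (mod 38).
  Combine with x ≡ 8 (mod 21): write x = 22 + 38·t and require 22 + 38·t ≡ 8 (mod 21), i.e. 38·t ≡ 8 − 22 ≡ 7 (mod 21). Since 38^(−1) ≡ 5 (mod 21) (38 ≡ 17 (mod 21)), t ≡ 5·7 ≡ 14 (mod 21). So x ≡ 22 + 38·14 = 554 (mod 798).
  Combine with x ≡ 41 (mod 53): write x = 554 + 798·t and require 554 + 798·t ≡ 41 (mod 53), i.e. 798·t ≡ 41 − 554 ≡ 17 (mod 53). Since 798^(−1) ≡ 18 (mod 53) (798 ≡ 3 (mod 53)), t ≡ 18·17 ≡ 41 (mod 53). So x ≡ 554 + 798·41 = 33272 (mod 42294).
Unique solution in [0, 42294): x = 33272.

Final answer: x ≡ 33272 (mod 42294); the representative in [0, 42294) is 33272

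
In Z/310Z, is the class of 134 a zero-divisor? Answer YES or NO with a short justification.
YES

gcd(134, 310) = 2 > 1, so 134 is not a unit in Z/310Z. In Z/nZ every nonzero non-unit is a zero-divisor: explicitly, take b = 310/gcd = 155 ≠ 0 (mod 310); then 134·155 = 20770 = 67·310, i.e. 134·155 ≡ 0 (mod 310). So 134 is a zero-divisor.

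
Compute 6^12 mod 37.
1

Use repeated squaring. Binary(12) = 1100. Walk through the bits of the exponent 12 left-to-right: at each bit after the leading one, square the running value, then multiply by 6 if the bit is 1 (always reducing mod 37):
  bit 1 = 1 (leading): start with 6.
  bit 2 = 1: square 6^2 = 36; bit is 1, so multiply 36·6 = 216 ≡ 31 (mod 37).
  bit 3 = 0: square 31^2 = 961 ≡ 36 (mod 37).
  bit 4 = 0: square 36^2 = 1296 ≡ 1 (mod 37).
Final value: 6^12 ≡ 1 (mod 37).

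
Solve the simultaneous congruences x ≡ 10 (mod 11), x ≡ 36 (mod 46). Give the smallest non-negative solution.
The moduli 11, 46 are pairwise coprime, so by the CRT there is a unique solution mod 11·46 = 506.
Solve by successive substitution. Start with x ≡ 10 (mod 11).
  Combine with x ≡ 36 (mod 46): write x = 10 + 11·t and require 10 + 11·t ≡ 36 (mod 46), i.e. 11·t ≡ 36 − 10 ≡ 26 (mod 46). Since 11^(−1) ≡ 21 (mod 46), t ≡ 21·26 ≡ 40 (mod 46). So x ≡ 10 + 11·40 = 450 (mod 506).
Unique solution in [0, 506): x = 450.

Final answer: x ≡ 450 (mod 506); the representative in [0, 506) is 450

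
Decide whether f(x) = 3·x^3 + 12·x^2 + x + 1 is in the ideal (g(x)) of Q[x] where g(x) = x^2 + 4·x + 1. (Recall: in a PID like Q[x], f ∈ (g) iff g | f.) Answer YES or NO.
In Q[x] the ideal (g) consists of all multiples of g, so f ∈ (g) iff g | f, i.e. iff the remainder of f on division by g is 0. Divide f by g (g is monic, so eliminate the leading term of the running remainder at each step):
  leading term 3·x^3: subtract (3·x)·g(x) = 3·x^3 + 12·x^2 + 3·x, leaving 1 - 2·x
The remainder r(x) = 1 - 2·x ≠ 0 (and deg r < deg g), so g ∤ f, i.e. f ∉ (g).

Final answer: NO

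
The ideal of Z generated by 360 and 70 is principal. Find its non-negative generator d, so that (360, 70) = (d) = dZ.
In the PID Z, (a, b) is generated by gcd(a, b). Compute gcd(360, 70) with the extended Euclidean algorithm, tracking rows (r, s, t) with s·360 + t·70 = r:
  row A: (360, 1, 0)   [1·360 + 0·70 = 360]
  row B: (70, 0, 1)   [0·360 + 1·70 = 70]
  360 = 5·70 + 10   → row C = row A − 5·row B = (10, 1, −5)   [check: 1·360 − 5·70 = 10]
  70 = 7·10 + 0   → remainder 0, stop. gcd = 10 (last nonzero row C).
So gcd(360, 70) = 10, with Bézout identity 1·360 − 5·70 = 10. Containment (⊇): the Bézout identity exhibits 10 as an element of (360, 70), giving (10) ⊆ (360, 70). Containment (⊆): since 10 | 360 and 10 | 70 (360 = 10·36, 70 = 10·7), every Z-linear combination of 360 and 70 is divisible by 10, so (360, 70) ⊆ (10). Therefore (360, 70) = (10), d = 10.

Final answer: (360, 70) = (10); d = 10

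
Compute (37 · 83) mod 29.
26

Reduce the factors first: 37 ≡ 8, 83 ≡ 25 (mod 29), so 37 · 83 ≡ 8 · 25 (mod 29). 8 · 25 = 200. Dividing by 29: 200 = 6·29 + 26. So (37 · 83) mod 29 = 26.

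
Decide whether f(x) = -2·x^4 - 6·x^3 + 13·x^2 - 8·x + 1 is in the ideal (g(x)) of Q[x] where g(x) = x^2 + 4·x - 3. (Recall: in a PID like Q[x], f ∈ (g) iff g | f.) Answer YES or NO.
In Q[x] the ideal (g) consists of all multiples of g, so f ∈ (g) iff g | f, i.e. iff the remainder of f on division by g is 0. Divide f by g (g is monic, so eliminate the leading term of the running remainder at each step):
  leading term -2·x^4: subtract (-2·x^2)·g(x) = -2·x^4 - 8·x^3 + 6·x^2, leaving 2·x^3 + 7·x^2 - 8·x + 1
  leading term 2·x^3: subtract (2·x)·g(x) = 2·x^3 + 8·x^2 - 6·x, leaving -x^2 - 2·x + 1
  leading term -x^2: subtract (-1)·g(x) = -x^2 - 4·x + 3, leaving 2·x - 2
The remainder r(x) = 2·x - 2 ≠ 0 (and deg r < deg g), so g ∤ f, i.e. f ∉ (g).

Final answer: NO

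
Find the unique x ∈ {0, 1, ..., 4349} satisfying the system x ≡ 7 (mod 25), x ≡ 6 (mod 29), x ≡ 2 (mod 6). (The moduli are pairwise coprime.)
x ≡ 2732 (mod 4350); the representative in [0, 4350) is 2732

The moduli 25, 29, 6 are pairwise coprime, so by the CRT there is a unique solution mod 25·29·6 = 4350.
Solve by successive substitution. Start with x ≡ 7 (mod 25).
  Combine with x ≡ 6 (mod 29): write x = 7 + 25·t and require 7 + 25·t ≡ 6 (mod 29), i.e. 25·t ≡ 6 − 7 ≡ 28 (mod 29). Since 25^(−1) ≡ 7 (mod 29), t ≡ 7·28 ≡ 22 (mod 29). So x ≡ 7 + 25·22 = 557 (mod 725).
  Combine with x ≡ 2 (mod 6): write x = 557 + 725·t and require 557 + 725·t ≡ 2 (mod 6), i.e. 725·t ≡ 2 − 557 ≡ 3 (mod 6). Since 725^(−1) ≡ 5 (mod 6) (725 ≡ 5 (mod 6)), t ≡ 5·3 ≡ 3 (mod 6). So x ≡ 557 + 725·3 = 2732 (mod 4350).
Unique solution in [0, 4350): x = 2732.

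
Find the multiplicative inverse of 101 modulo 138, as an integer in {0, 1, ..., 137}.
Apply the extended Euclidean algorithm to (138, 101), tracking rows (r, s, t) with s·138 + t·101 = r. Each division r_prev = q·r_cur + r_new produces the new row as (previous row) − q·(current row):
  row A: (138, 1, 0)   [1·138 + 0·101 = 138]
  row B: (101, 0, 1)   [0·138 + 1·101 = 101]
  138 = 1·101 + 37   → row C = row A − 1·row B = (37, 1, −1)   [check: 1·138 − 1·101 = 37]
  101 = 2·37 + 27   → row D = row B − 2·row C = (27, −2, 3)   [check: −2·138 + 3·101 = 27]
  37 = 1·27 + 10   → row E = row C − 1·row D = (10, 3, −4)   [check: 3·138 − 4·101 = 10]
  27 = 2·10 + 7   → row F = row D − 2·row E = (7, −8, 11)   [check: −8·138 + 11·101 = 7]
  10 = 1·7 + 3   → row G = row E − 1·row F = (3, 11, −15)   [check: 11·138 − 15·101 = 3]
  7 = 2·3 + 1   → row H = row F − 2·row G = (1, −30, 41)   [check: −30·138 + 41·101 = 1]
  3 = 3·1 + 0   → remainder 0, stop. gcd = 1 (last nonzero row H).
The gcd is 1, so 101 is invertible mod 138. The last nonzero row gives −30·138 + 41·101 = 1, so t = 41. So 101^(−1) ≡ 41 (mod 138). Verify: 101 · 41 = 4141 ≡ 1 (mod 138). ✓

Final answer: 101^(−1) ≡ 41 (mod 138)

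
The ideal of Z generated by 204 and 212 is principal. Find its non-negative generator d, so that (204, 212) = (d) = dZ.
(204, 212) = (4); d = 4

In the PID Z, (a, b) is generated by gcd(a, b). Compute gcd(212, 204) with the extended Euclidean algorithm, tracking rows (r, s, t) with s·212 + t·204 = r:
  row A: (212, 1, 0)   [1·212 + 0·204 = 212]
  row B: (204, 0, 1)   [0·212 + 1·204 = 204]
  212 = 1·204 + 8   → row C = row A − 1·row B = (8, 1, −1)   [check: 1·212 − 1·204 = 8]
  204 = 25·8 + 4   → row D = row B − 25·row C = (4, −25, 26)   [check: −25·212 + 26·204 = 4]
  8 = 2·4 + 0   → remainder 0, stop. gcd = 4 (last nonzero row D).
So gcd(204, 212) = 4, with Bézout identity −25·212 + 26·204 = 4. Containment (⊇): the Bézout identity exhibits 4 as an element of (204, 212), giving (4) ⊆ (204, 212). Containment (⊆): since 4 | 204 and 4 | 212 (204 = 4·51, 212 = 4·53), every Z-linear combination of 204 and 212 is divisible by 4, so (204, 212) ⊆ (4). Therefore (204, 212) = (4), d = 4.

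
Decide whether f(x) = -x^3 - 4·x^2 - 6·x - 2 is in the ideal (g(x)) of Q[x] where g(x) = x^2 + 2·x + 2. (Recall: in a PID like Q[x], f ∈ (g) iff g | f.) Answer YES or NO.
In Q[x] the ideal (g) consists of all multiples of g, so f ∈ (g) iff g | f, i.e. iff the remainder of f on division by g is 0. Divide f by g (g is monic, so eliminate the leading term of the running remainder at each step):
  leading term -x^3: subtract (-x)·g(x) = -x^3 - 2·x^2 - 2·x, leaving -2·x^2 - 4·x - 2
  leading term -2·x^2: subtract (-2)·g(x) = -2·x^2 - 4·x - 4, leaving 2
The remainder r(x) = 2 ≠ 0 (and deg r < deg g), so g ∤ f, i.e. f ∉ (g).

Final answer: NO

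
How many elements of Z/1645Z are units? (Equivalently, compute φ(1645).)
An element a ∈ Z/1645Z is a unit iff gcd(a, 1645) = 1, so the number of units is φ(1645). φ is multiplicative, with φ(p^e) = p^e − p^(e−1). Factorise 1645 = 5 · 7 · 47. Then
  φ(1645) = (5 − 1) · (7 − 1) · (47 − 1) = 4 · 6 · 46 = 1104.

Final answer: Z/1645Z has φ(1645) = 1104 units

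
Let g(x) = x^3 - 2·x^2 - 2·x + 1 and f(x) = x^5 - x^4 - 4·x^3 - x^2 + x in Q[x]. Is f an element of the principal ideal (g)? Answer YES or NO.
In Q[x] the ideal (g) consists of all multiples of g, so f ∈ (g) iff g | f, i.e. iff the remainder of f on division by g is 0. Divide f by g (g is monic, so eliminate the leading term of the running remainder at each step):
  leading term x^5: subtract (x^2)·g(x) = x^5 - 2·x^4 - 2·x^3 + x^2, leaving x^4 - 2·x^3 - 2·x^2 + x
  leading term x^4: subtract (x)·g(x) = x^4 - 2·x^3 - 2·x^2 + x, leaving 0
The remainder is 0, so f(x) = g(x) · h(x) with h(x) = x^2 + x. Hence g | f, i.e. f ∈ (g).

Final answer: YES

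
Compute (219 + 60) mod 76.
51

Reduce the summands first: 219 ≡ 67 (mod 76), so 219 + 60 ≡ 67 + 60 (mod 76). 67 + 60 = 127; 127 = 1·76 + 51, so (219 + 60) mod 76 = 51.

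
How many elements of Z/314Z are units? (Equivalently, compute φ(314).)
An element a ∈ Z/314Z is a unit iff gcd(a, 314) = 1, so the number of units is φ(314). φ is multiplicative, with φ(p^e) = p^e − p^(e−1). Factorise 314 = 2 · 157. Then
  φ(314) = (2 − 1) · (157 − 1) = 1 · 156 = 156.

Final answer: Z/314Z has φ(314) = 156 units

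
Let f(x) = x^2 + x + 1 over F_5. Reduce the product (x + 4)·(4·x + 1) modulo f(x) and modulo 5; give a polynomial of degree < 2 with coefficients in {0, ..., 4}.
a · b ≡ 3·x (mod f(x))

Multiply as integer polynomials: a · b = 4·x^2 + 17·x + 4. Reducing coefficients mod 5: a · b ≡ 4·x^2 + 2·x + 4. Now divide by f(x) = x^2 + x + 1 in F_5[x], eliminating the leading term at each step:
  leading term 4·x^2: subtract (4)·f(x) = 4·x^2 + 4·x + 4, leaving 3·x (coefficients mod 5)
The degree is now < 2, so this is the remainder. Hence a · b ≡ 3·x in F_5[x]/(f).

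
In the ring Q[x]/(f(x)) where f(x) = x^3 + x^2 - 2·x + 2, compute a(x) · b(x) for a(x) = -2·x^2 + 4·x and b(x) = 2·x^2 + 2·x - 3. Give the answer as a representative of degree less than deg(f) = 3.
First multiply in Q[x] without reducing: a · b = -4·x^4 + 4·x^3 + 14·x^2 - 12·x. Now divide by f(x) = x^3 + x^2 - 2·x + 2, eliminating the leading term at each step:
  leading term -4·x^4: subtract (-4·x)·f(x) = -4·x^4 - 4·x^3 + 8·x^2 - 8·x, leaving 8·x^3 + 6·x^2 - 4·x
  leading term 8·x^3: subtract (8)·f(x) = 8·x^3 + 8·x^2 - 16·x + 16, leaving -2·x^2 + 12·x - 16
The degree is now < 3, so this is the remainder. Hence a · b ≡ -2·x^2 + 12·x - 16 in Q[x]/(f).

Final answer: a · b ≡ -2·x^2 + 12·x - 16 (mod f(x))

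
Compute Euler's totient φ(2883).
φ is multiplicative, with φ(p^e) = p^e − p^(e−1). Factorise 2883 = 3 · 31^2. Then
  φ(2883) = (3 − 1) · (31^2 − 31^1) = 2 · 930 = 1860.

Final answer: φ(2883) = 1860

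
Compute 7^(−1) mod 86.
7^(−1) ≡ 37 (mod 86)

Apply the extended Euclidean algorithm to (86, 7), tracking rows (r, s, t) with s·86 + t·7 = r. Each division r_prev = q·r_cur + r_new produces the new row as (previous row) − q·(current row):
  row A: (86, 1, 0)   [1·86 + 0·7 = 86]
  row B: (7, 0, 1)   [0·86 + 1·7 = 7]
  86 = 12·7 + 2   → row C = row A − 12·row B = (2, 1, −12)   [check: 1·86 − 12·7 = 2]
  7 = 3·2 + 1   → row D = row B − 3·row C = (1, −3, 37)   [check: −3·86 + 37·7 = 1]
  2 = 2·1 + 0   → remainder 0, stop. gcd = 1 (last nonzero row D).
The gcd is 1, so 7 is invertible mod 86. The last nonzero row gives −3·86 + 37·7 = 1, so t = 37. So 7^(−1) ≡ 37 (mod 86). Verify: 7 · 37 = 259 ≡ 1 (mod 86). ✓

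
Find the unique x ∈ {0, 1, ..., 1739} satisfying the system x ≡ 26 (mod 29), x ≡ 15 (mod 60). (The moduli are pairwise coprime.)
The moduli 29, 60 are pairwise coprime, so by the CRT there is a unique solution mod 29·60 = 1740.
Solve by successive substitution. Start with x ≡ 26 (mod 29).
  Combine with x ≡ 15 (mod 60): write x = 26 + 29·t and require 26 + 29·t ≡ 15 (mod 60), i.e. 29·t ≡ 15 − 26 ≡ 49 (mod 60). Since 29^(−1) ≡ 29 (mod 60), t ≡ 29·49 ≡ 41 (mod 60). So x ≡ 26 + 29·41 = 1215 (mod 1740).
Unique solution in [0, 1740): x = 1215.

Final answer: x ≡ 1215 (mod 1740); the representative in [0, 1740) is 1215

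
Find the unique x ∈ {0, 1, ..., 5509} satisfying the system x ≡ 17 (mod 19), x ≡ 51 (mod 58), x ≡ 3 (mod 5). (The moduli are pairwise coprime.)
x ≡ 283 (mod 5510); the representative in [0, 5510) is 283

The moduli 19, 58, 5 are pairwise coprime, so by the CRT there is a unique solution mod 19·58·5 = 5510.
Solve by successive substitution. Start with x ≡ 17 (mod 19).
  Combine with x ≡ 51 (mod 58): write x = 17 + 19·t and require 17 + 19·t ≡ 51 (mod 58), i.e. 19·t ≡ 51 − 17 ≡ 34 (mod 58). Since 19^(−1) ≡ 55 (mod 58), t ≡ 55·34 ≡ 14 (mod 58). So x ≡ 17 + 19·14 = 283 (mod 1102).
  Combine with x ≡ 3 (mod 5): write x = 283 + 1102·t and require 283 + 1102·t ≡ 3 (mod 5), i.e. 1102·t ≡ 3 − 283 ≡ 0 (mod 5). Since 1102^(−1) ≡ 3 (mod 5) (1102 ≡ 2 (mod 5)), t ≡ 3·0 ≡ 0 (mod 5). So x ≡ 283 + 1102·0 = 283 (mod 5510).
Unique solution in [0, 5510): x = 283.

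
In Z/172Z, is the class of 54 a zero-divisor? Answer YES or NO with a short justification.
YES

gcd(54, 172) = 2 > 1, so 54 is not a unit in Z/172Z. In Z/nZ every nonzero non-unit is a zero-divisor: explicitly, take b = 172/gcd = 86 ≠ 0 (mod 172); then 54·86 = 4644 = 27·172, i.e. 54·86 ≡ 0 (mod 172). So 54 is a zero-divisor.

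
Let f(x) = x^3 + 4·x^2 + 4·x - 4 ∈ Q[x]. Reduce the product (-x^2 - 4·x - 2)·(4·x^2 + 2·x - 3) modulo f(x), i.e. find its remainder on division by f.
a · b ≡ 11·x^2 - 2 (mod f(x))

First multiply in Q[x] without reducing: a · b = -4·x^4 - 18·x^3 - 13·x^2 + 8·x + 6. Now divide by f(x) = x^3 + 4·x^2 + 4·x - 4, eliminating the leading term at each step:
  leading term -4·x^4: subtract (-4·x)·f(x) = -4·x^4 - 16·x^3 - 16·x^2 + 16·x, leaving -2·x^3 + 3·x^2 - 8·x + 6
  leading term -2·x^3: subtract (-2)·f(x) = -2·x^3 - 8·x^2 - 8·x + 8, leaving 11·x^2 - 2
The degree is now < 3, so this is the remainder. Hence a · b ≡ 11·x^2 - 2 in Q[x]/(f).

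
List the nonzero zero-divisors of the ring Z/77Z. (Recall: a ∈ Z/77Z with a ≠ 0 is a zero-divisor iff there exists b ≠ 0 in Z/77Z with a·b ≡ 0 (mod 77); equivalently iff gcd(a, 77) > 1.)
An element a ∈ Z/77Z (with a ≠ 0) is a zero-divisor iff gcd(a, 77) > 1 (because a is a unit precisely when gcd(a, n) = 1, and in Z/nZ every nonzero, non-unit element is a zero-divisor). Scan a = 1, ..., 76 and keep those with gcd(a, 77) > 1:
  gcd(7, 77) = 7, gcd(11, 77) = 11, gcd(14, 77) = 7, gcd(21, 77) = 7, gcd(22, 77) = 11, gcd(28, 77) = 7, gcd(33, 77) = 11, gcd(35, 77) = 7, gcd(42, 77) = 7, gcd(44, 77) = 11, gcd(49, 77) = 7, gcd(55, 77) = 11, gcd(56, 77) = 7, gcd(63, 77) = 7, gcd(66, 77) = 11, gcd(70, 77) = 7.
All other a ∈ {1, ..., 76} have gcd(a, 77) = 1 and are units. So the nonzero zero-divisors are exactly the 16 values of a appearing in this scan.

Final answer: nonzero zero-divisors of Z/77Z = {7, 11, 14, 21, 22, 28, 33, 35, 42, 44, 49, 55, 56, 63, 66, 70}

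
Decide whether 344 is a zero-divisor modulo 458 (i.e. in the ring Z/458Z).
gcd(344, 458) = 2 > 1, so 344 is not a unit in Z/458Z. In Z/nZ every nonzero non-unit is a zero-divisor: explicitly, take b = 458/gcd = 229 ≠ 0 (mod 458); then 344·229 = 78776 = 172·458, i.e. 344·229 ≡ 0 (mod 458). So 344 is a zero-divisor.

Final answer: YES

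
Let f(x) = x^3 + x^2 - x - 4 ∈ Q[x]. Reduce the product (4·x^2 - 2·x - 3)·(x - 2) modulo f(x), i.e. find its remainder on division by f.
a · b ≡ -14·x^2 + 5·x + 22 (mod f(x))

First multiply in Q[x] without reducing: a · b = 4·x^3 - 10·x^2 + x + 6. Now divide by f(x) = x^3 + x^2 - x - 4, eliminating the leading term at each step:
  leading term 4·x^3: subtract (4)·f(x) = 4·x^3 + 4·x^2 - 4·x - 16, leaving -14·x^2 + 5·x + 22
The degree is now < 3, so this is the remainder. Hence a · b ≡ -14·x^2 + 5·x + 22 in Q[x]/(f).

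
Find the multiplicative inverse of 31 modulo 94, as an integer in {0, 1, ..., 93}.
Apply the extended Euclidean algorithm to (94, 31), tracking rows (r, s, t) with s·94 + t·31 = r. Each division r_prev = q·r_cur + r_new produces the new row as (previous row) − q·(current row):
  row A: (94, 1, 0)   [1·94 + 0·31 = 94]
  row B: (31, 0, 1)   [0·94 + 1·31 = 31]
  94 = 3·31 + 1   → row C = row A − 3·row B = (1, 1, −3)   [check: 1·94 − 3·31 = 1]
  31 = 31·1 + 0   → remainder 0, stop. gcd = 1 (last nonzero row C).
The gcd is 1, so 31 is invertible mod 94. The last nonzero row gives 1·94 − 3·31 = 1, so t = −3. So 31^(−1) ≡ −3 ≡ 91 (mod 94). Verify: 31 · 91 = 2821 ≡ 1 (mod 94). ✓

Final answer: 31^(−1) ≡ 91 (mod 94)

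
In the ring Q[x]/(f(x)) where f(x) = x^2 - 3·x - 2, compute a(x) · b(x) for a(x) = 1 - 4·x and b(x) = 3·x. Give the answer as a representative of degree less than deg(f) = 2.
First multiply in Q[x] without reducing: a · b = -12·x^2 + 3·x. Now divide by f(x) = x^2 - 3·x - 2, eliminating the leading term at each step:
  leading term -12·x^2: subtract (-12)·f(x) = -12·x^2 + 36·x + 24, leaving -33·x - 24
The degree is now < 2, so this is the remainder. Hence a · b ≡ -33·x - 24 in Q[x]/(f).

Final answer: a · b ≡ -33·x - 24 (mod f(x))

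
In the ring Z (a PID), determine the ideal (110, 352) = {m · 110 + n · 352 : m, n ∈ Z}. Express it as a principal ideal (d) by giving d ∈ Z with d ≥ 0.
(110, 352) = (22); d = 22

In the PID Z, (a, b) is generated by gcd(a, b). Compute gcd(352, 110) with the extended Euclidean algorithm, tracking rows (r, s, t) with s·352 + t·110 = r:
  row A: (352, 1, 0)   [1·352 + 0·110 = 352]
  row B: (110, 0, 1)   [0·352 + 1·110 = 110]
  352 = 3·110 + 22   → row C = row A − 3·row B = (22, 1, −3)   [check: 1·352 − 3·110 = 22]
  110 = 5·22 + 0   → remainder 0, stop. gcd = 22 (last nonzero row C).
So gcd(110, 352) = 22, with Bézout identity 1·352 − 3·110 = 22. Containment (⊇): the Bézout identity exhibits 22 as an element of (110, 352), giving (22) ⊆ (110, 352). Containment (⊆): since 22 | 110 and 22 | 352 (110 = 22·5, 352 = 22·16), every Z-linear combination of 110 and 352 is divisible by 22, so (110, 352) ⊆ (22). Therefore (110, 352) = (22), d = 22.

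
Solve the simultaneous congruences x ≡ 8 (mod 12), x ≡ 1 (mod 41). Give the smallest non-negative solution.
x ≡ 452 (mod 492); the representative in [0, 492) is 452

The moduli 12, 41 are pairwise coprime, so by the CRT there is a unique solution mod 12·41 = 492.
Solve by successive substitution. Start with x ≡ 8 (mod 12).
  Combine with x ≡ 1 (mod 41): write x = 8 + 12·t and require 8 + 12·t ≡ 1 (mod 41), i.e. 12·t ≡ 1 − 8 ≡ 34 (mod 41). Since 12^(−1) ≡ 24 (mod 41), t ≡ 24·34 ≡ 37 (mod 41). So x ≡ 8 + 12·37 = 452 (mod 492).
Unique solution in [0, 492): x = 452.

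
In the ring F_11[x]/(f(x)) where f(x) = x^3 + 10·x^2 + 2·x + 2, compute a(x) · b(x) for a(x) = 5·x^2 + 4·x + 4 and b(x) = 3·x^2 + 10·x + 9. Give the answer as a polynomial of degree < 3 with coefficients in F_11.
a · b ≡ x^2 + 2·x + 3 (mod f(x))

Multiply as integer polynomials: a · b = 15·x^4 + 62·x^3 + 97·x^2 + 76·x + 36. Reducing coefficients mod 11: a · b ≡ 4·x^4 + 7·x^3 + 9·x^2 + 10·x + 3. Now divide by f(x) = x^3 + 10·x^2 + 2·x + 2 in F_11[x], eliminating the leading term at each step:
  leading term 4·x^4: subtract (4·x)·f(x) = 4·x^4 + 7·x^3 + 8·x^2 + 8·x, leaving x^2 + 2·x + 3 (coefficients mod 11)
The degree is now < 3, so this is the remainder. Hence a · b ≡ x^2 + 2·x + 3 in F_11[x]/(f).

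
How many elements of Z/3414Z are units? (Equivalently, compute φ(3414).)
An element a ∈ Z/3414Z is a unit iff gcd(a, 3414) = 1, so the number of units is φ(3414). φ is multiplicative, with φ(p^e) = p^e − p^(e−1). Factorise 3414 = 2 · 3 · 569. Then
  φ(3414) = (2 − 1) · (3 − 1) · (569 − 1) = 1 · 2 · 568 = 1136.

Final answer: Z/3414Z has φ(3414) = 1136 units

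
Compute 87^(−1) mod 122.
Apply the extended Euclidean algorithm to (122, 87), tracking rows (r, s, t) with s·122 + t·87 = r. Each division r_prev = q·r_cur + r_new produces the new row as (previous row) − q·(current row):
  row A: (122, 1, 0)   [1·122 + 0·87 = 122]
  row B: (87, 0, 1)   [0·122 + 1·87 = 87]
  122 = 1·87 + 35   → row C = row A − 1·row B = (35, 1, −1)   [check: 1·122 − 1·87 = 35]
  87 = 2·35 + 17   → row D = row B − 2·row C = (17, −2, 3)   [check: −2·122 + 3·87 = 17]
  35 = 2·17 + 1   → row E = row C − 2·row D = (1, 5, −7)   [check: 5·122 − 7·87 = 1]
  17 = 17·1 + 0   → remainder 0, stop. gcd = 1 (last nonzero row E).
The gcd is 1, so 87 is invertible mod 122. The last nonzero row gives 5·122 − 7·87 = 1, so t = −7. So 87^(−1) ≡ −7 ≡ 115 (mod 122). Verify: 87 · 115 = 10005 ≡ 1 (mod 122). ✓

Final answer: 87^(−1) ≡ 115 (mod 122)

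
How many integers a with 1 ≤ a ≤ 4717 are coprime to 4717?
The number of a ∈ {1, ..., 4717} with gcd(a, 4717) = 1 is by definition Euler's totient φ(4717). φ is multiplicative, with φ(p^e) = p^e − p^(e−1). Factorise 4717 = 53 · 89. Then
  φ(4717) = (53 − 1) · (89 − 1) = 52 · 88 = 4576.
So there are 4576 such integers.

Final answer: 4576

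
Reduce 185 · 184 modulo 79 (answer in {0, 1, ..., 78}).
Reduce the factors first: 185 ≡ 27, 184 ≡ 26 (mod 79), so 185 · 184 ≡ 27 · 26 (mod 79). 27 · 26 = 702. Dividing by 79: 702 = 8·79 + 70. So (185 · 184) mod 79 = 70.

Final answer: 70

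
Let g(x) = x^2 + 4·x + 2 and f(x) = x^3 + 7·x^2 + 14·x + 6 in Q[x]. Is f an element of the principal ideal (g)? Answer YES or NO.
YES

In Q[x] the ideal (g) consists of all multiples of g, so f ∈ (g) iff g | f, i.e. iff the remainder of f on division by g is 0. Divide f by g (g is monic, so eliminate the leading term of the running remainder at each step):
  leading term x^3: subtract (x)·g(x) = x^3 + 4·x^2 + 2·x, leaving 3·x^2 + 12·x + 6
  leading term 3·x^2: subtract (3)·g(x) = 3·x^2 + 12·x + 6, leaving 0
The remainder is 0, so f(x) = g(x) · h(x) with h(x) = x + 3. Hence g | f, i.e. f ∈ (g).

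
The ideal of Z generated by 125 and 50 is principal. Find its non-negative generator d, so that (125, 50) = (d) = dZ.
(125, 50) = (25); d = 25

In the PID Z, (a, b) is generated by gcd(a, b). Compute gcd(125, 50) with the extended Euclidean algorithm, tracking rows (r, s, t) with s·125 + t·50 = r:
  row A: (125, 1, 0)   [1·125 + 0·50 = 125]
  row B: (50, 0, 1)   [0·125 + 1·50 = 50]
  125 = 2·50 + 25   → row C = row A − 2·row B = (25, 1, −2)   [check: 1·125 − 2·50 = 25]
  50 = 2·25 + 0   → remainder 0, stop. gcd = 25 (last nonzero row C).
So gcd(125, 50) = 25, with Bézout identity 1·125 − 2·50 = 25. Containment (⊇): the Bézout identity exhibits 25 as an element of (125, 50), giving (25) ⊆ (125, 50). Containment (⊆): since 25 | 125 and 25 | 50 (125 = 25·5, 50 = 25·2), every Z-linear combination of 125 and 50 is divisible by 25, so (125, 50) ⊆ (25). Therefore (125, 50) = (25), d = 25.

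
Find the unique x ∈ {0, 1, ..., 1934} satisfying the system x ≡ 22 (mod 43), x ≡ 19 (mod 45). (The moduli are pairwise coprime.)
x ≡ 1054 (mod 1935); the representative in [0, 1935) is 1054

The moduli 43, 45 are pairwise coprime, so by the CRT there is a unique solution mod 43·45 = 1935.
Solve by successive substitution. Start with x ≡ 22 (mod 43).
  Combine with x ≡ 19 (mod 45): write x = 22 + 43·t and require 22 + 43·t ≡ 19 (mod 45), i.e. 43·t ≡ 19 − 22 ≡ 42 (mod 45). Since 43^(−1) ≡ 22 (mod 45), t ≡ 22·42 ≡ 24 (mod 45). So x ≡ 22 + 43·24 = 1054 (mod 1935).
Unique solution in [0, 1935): x = 1054.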